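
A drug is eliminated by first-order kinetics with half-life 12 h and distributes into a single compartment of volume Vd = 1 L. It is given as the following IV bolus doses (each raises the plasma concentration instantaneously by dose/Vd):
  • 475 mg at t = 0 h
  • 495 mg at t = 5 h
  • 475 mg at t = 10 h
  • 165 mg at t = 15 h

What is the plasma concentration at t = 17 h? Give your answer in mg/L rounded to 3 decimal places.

k = ln 2 / 12 = 0.05776 per h
Dose 1 (475 mg at t=0 h): 475·exp(−0.05776·17) = 177.924 mg/L
Dose 2 (495 mg at t=5 h): 495·exp(−0.05776·12) = 247.500 mg/L
Dose 3 (475 mg at t=10 h): 475·exp(−0.05776·7) = 317.024 mg/L
Dose 4 (165 mg at t=15 h): 165·exp(−0.05776·2) = 146.998 mg/L
C(17) = 177.924 + 247.500 + 317.024 + 146.998 = 889.447 mg/L

889.447 mg/L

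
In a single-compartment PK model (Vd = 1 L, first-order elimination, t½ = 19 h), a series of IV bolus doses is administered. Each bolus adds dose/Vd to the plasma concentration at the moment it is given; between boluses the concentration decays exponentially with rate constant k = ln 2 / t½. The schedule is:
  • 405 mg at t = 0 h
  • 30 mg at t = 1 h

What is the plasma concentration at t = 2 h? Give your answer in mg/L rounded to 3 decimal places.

k = ln 2 / 19 = 0.03648 per h
Dose 1 (405 mg at t=0 h): 405·exp(−0.03648·2) = 376.502 mg/L
Dose 2 (30 mg at t=1 h): 30·exp(−0.03648·1) = 28.925 mg/L
C(2) = 376.502 + 28.925 = 405.428 mg/L

405.428 mg/L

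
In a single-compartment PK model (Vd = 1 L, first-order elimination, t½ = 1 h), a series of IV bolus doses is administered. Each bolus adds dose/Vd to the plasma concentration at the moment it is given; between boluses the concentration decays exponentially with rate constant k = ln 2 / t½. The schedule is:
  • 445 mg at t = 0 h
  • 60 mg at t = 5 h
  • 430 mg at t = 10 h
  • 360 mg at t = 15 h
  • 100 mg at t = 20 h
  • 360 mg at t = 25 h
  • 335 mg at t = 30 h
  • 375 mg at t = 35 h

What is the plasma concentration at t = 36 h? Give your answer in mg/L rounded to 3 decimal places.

k = ln 2 / 1 = 0.69315 per h
Dose 1 (445 mg at t=0 h): 445·exp(−0.69315·36) = 0.000 mg/L
Dose 2 (60 mg at t=5 h): 60·exp(−0.69315·31) = 0.000 mg/L
Dose 3 (430 mg at t=10 h): 430·exp(−0.69315·26) = 0.000 mg/L
Dose 4 (360 mg at t=15 h): 360·exp(−0.69315·21) = 0.000 mg/L
Dose 5 (100 mg at t=20 h): 100·exp(−0.69315·16) = 0.002 mg/L
Dose 6 (360 mg at t=25 h): 360·exp(−0.69315·11) = 0.176 mg/L
Dose 7 (335 mg at t=30 h): 335·exp(−0.69315·6) = 5.234 mg/L
Dose 8 (375 mg at t=35 h): 375·exp(−0.69315·1) = 187.500 mg/L
C(36) = 0.000 + 0.000 + 0.000 + 0.000 + 0.002 + 0.176 + 5.234 + 187.500 = 192.912 mg/L

192.912 mg/L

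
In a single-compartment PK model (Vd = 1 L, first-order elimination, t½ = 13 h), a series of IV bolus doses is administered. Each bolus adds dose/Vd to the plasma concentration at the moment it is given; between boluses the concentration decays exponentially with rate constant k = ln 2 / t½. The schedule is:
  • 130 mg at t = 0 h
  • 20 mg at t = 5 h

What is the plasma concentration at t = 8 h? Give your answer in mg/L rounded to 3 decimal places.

k = ln 2 / 13 = 0.05332 per h
Dose 1 (130 mg at t=0 h): 130·exp(−0.05332·8) = 84.858 mg/L
Dose 2 (20 mg at t=5 h): 20·exp(−0.05332·3) = 17.044 mg/L
C(8) = 84.858 + 17.044 = 101.902 mg/L

101.902 mg/L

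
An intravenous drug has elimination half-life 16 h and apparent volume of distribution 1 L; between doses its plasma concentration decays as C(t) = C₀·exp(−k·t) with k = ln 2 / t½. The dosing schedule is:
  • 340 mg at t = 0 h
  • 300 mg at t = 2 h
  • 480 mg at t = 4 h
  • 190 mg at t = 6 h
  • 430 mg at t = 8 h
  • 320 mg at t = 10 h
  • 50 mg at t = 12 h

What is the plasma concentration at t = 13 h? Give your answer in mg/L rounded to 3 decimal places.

k = ln 2 / 16 = 0.04332 per h
Dose 1 (340 mg at t=0 h): 340·exp(−0.04332·13) = 193.594 mg/L
Dose 2 (300 mg at t=2 h): 300·exp(−0.04332·11) = 186.279 mg/L
Dose 3 (480 mg at t=4 h): 480·exp(−0.04332·9) = 325.021 mg/L
Dose 4 (190 mg at t=6 h): 190·exp(−0.04332·7) = 140.298 mg/L
Dose 5 (430 mg at t=8 h): 430·exp(−0.04332·5) = 346.255 mg/L
Dose 6 (320 mg at t=10 h): 320·exp(−0.04332·3) = 281.000 mg/L
Dose 7 (50 mg at t=12 h): 50·exp(−0.04332·1) = 47.880 mg/L
C(13) = 193.594 + 186.279 + 325.021 + 140.298 + 346.255 + 281.000 + 47.880 = 1520.328 mg/L

1520.328 mg/L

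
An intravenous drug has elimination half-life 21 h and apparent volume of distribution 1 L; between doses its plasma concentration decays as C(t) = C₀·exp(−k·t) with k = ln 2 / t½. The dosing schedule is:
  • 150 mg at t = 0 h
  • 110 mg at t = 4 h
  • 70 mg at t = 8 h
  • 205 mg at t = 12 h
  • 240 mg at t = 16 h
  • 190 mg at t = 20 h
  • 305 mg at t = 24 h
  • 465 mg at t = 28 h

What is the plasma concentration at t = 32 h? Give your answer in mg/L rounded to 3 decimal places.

k = ln 2 / 21 = 0.03301 per h
Dose 1 (150 mg at t=0 h): 150·exp(−0.03301·32) = 52.165 mg/L
Dose 2 (110 mg at t=4 h): 110·exp(−0.03301·28) = 43.654 mg/L
Dose 3 (70 mg at t=8 h): 70·exp(−0.03301·24) = 31.700 mg/L
Dose 4 (205 mg at t=12 h): 205·exp(−0.03301·20) = 105.940 mg/L
Dose 5 (240 mg at t=16 h): 240·exp(−0.03301·16) = 141.532 mg/L
Dose 6 (190 mg at t=20 h): 190·exp(−0.03301·12) = 127.861 mg/L
Dose 7 (305 mg at t=24 h): 305·exp(−0.03301·8) = 234.219 mg/L
Dose 8 (465 mg at t=28 h): 465·exp(−0.03301·4) = 407.487 mg/L
C(32) = 52.165 + 43.654 + 31.700 + 105.940 + 141.532 + 127.861 + 234.219 + 407.487 = 1144.557 mg/L

1144.557 mg/L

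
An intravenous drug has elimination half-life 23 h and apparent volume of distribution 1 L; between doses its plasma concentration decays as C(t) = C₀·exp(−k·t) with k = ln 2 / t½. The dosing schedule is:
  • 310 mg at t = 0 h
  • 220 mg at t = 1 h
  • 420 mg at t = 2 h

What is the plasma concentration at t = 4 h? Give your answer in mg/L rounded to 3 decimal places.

k = ln 2 / 23 = 0.03014 per h
Dose 1 (310 mg at t=0 h): 310·exp(−0.03014·4) = 274.795 mg/L
Dose 2 (220 mg at t=1 h): 220·exp(−0.03014·3) = 200.982 mg/L
Dose 3 (420 mg at t=2 h): 420·exp(−0.03014·2) = 395.433 mg/L
C(4) = 274.795 + 200.982 + 395.433 = 871.210 mg/L

871.210 mg/L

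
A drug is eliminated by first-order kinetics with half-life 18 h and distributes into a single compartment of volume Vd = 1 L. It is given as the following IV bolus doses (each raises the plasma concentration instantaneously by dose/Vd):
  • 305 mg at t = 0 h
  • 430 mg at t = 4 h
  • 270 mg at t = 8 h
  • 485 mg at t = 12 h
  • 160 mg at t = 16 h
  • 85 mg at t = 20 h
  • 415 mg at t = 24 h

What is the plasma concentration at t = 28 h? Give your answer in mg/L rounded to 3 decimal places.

k = ln 2 / 18 = 0.03851 per h
Dose 1 (305 mg at t=0 h): 305·exp(−0.03851·28) = 103.760 mg/L
Dose 2 (430 mg at t=4 h): 430·exp(−0.03851·24) = 170.646 mg/L
Dose 3 (270 mg at t=8 h): 270·exp(−0.03851·20) = 124.993 mg/L
Dose 4 (485 mg at t=12 h): 485·exp(−0.03851·16) = 261.914 mg/L
Dose 5 (160 mg at t=16 h): 160·exp(−0.03851·12) = 100.794 mg/L
Dose 6 (85 mg at t=20 h): 85·exp(−0.03851·8) = 62.464 mg/L
Dose 7 (415 mg at t=24 h): 415·exp(−0.03851·4) = 355.756 mg/L
C(28) = 103.760 + 170.646 + 124.993 + 261.914 + 100.794 + 62.464 + 355.756 = 1180.327 mg/L

1180.327 mg/L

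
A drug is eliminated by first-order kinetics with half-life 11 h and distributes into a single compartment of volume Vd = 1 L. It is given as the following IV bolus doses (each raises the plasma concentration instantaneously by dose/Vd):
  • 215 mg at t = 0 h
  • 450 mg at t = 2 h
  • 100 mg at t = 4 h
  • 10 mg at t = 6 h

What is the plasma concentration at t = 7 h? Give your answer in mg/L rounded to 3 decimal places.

k = ln 2 / 11 = 0.06301 per h
Dose 1 (215 mg at t=0 h): 215·exp(−0.06301·7) = 138.316 mg/L
Dose 2 (450 mg at t=2 h): 450·exp(−0.06301·5) = 328.383 mg/L
Dose 3 (100 mg at t=4 h): 100·exp(−0.06301·3) = 82.775 mg/L
Dose 4 (10 mg at t=6 h): 10·exp(−0.06301·1) = 9.389 mg/L
C(7) = 138.316 + 328.383 + 82.775 + 9.389 = 558.864 mg/L

558.864 mg/L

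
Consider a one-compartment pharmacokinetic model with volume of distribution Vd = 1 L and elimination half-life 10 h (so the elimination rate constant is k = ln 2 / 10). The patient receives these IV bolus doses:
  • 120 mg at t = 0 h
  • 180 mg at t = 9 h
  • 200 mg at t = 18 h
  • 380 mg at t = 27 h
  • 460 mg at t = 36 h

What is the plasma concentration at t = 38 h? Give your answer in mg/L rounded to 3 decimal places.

660.460 mg/L

k = ln 2 / 10 = 0.06931 per h
Dose 1 (120 mg at t=0 h): 120·exp(−0.06931·38) = 8.615 mg/L
Dose 2 (180 mg at t=9 h): 180·exp(−0.06931·29) = 24.115 mg/L
Dose 3 (200 mg at t=18 h): 200·exp(−0.06931·20) = 50.000 mg/L
Dose 4 (380 mg at t=27 h): 380·exp(−0.06931·11) = 177.276 mg/L
Dose 5 (460 mg at t=36 h): 460·exp(−0.06931·2) = 400.453 mg/L
C(38) = 8.615 + 24.115 + 50.000 + 177.276 + 400.453 = 660.460 mg/L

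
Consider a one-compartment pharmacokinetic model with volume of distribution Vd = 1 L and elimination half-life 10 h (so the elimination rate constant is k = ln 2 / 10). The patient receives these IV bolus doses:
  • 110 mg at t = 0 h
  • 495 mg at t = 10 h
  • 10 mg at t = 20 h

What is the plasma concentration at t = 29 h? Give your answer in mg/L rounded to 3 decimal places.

152.728 mg/L

k = ln 2 / 10 = 0.06931 per h
Dose 1 (110 mg at t=0 h): 110·exp(−0.06931·29) = 14.737 mg/L
Dose 2 (495 mg at t=10 h): 495·exp(−0.06931·19) = 132.632 mg/L
Dose 3 (10 mg at t=20 h): 10·exp(−0.06931·9) = 5.359 mg/L
C(29) = 14.737 + 132.632 + 5.359 = 152.728 mg/L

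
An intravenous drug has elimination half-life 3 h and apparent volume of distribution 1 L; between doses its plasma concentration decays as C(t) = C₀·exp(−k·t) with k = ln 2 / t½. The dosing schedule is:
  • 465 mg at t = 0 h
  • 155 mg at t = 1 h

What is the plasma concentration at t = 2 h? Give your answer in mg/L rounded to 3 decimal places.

k = ln 2 / 3 = 0.23105 per h
Dose 1 (465 mg at t=0 h): 465·exp(−0.23105·2) = 292.932 mg/L
Dose 2 (155 mg at t=1 h): 155·exp(−0.23105·1) = 123.024 mg/L
C(2) = 292.932 + 123.024 = 415.955 mg/L

415.955 mg/L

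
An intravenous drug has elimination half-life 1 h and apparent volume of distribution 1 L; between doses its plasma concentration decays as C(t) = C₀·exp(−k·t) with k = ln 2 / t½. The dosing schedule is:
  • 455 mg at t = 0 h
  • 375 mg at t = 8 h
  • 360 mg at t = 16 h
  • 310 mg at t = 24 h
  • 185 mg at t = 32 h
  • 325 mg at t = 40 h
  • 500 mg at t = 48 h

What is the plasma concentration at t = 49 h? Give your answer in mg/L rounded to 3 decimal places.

k = ln 2 / 1 = 0.69315 per h
Dose 1 (455 mg at t=0 h): 455·exp(−0.69315·49) = 0.000 mg/L
Dose 2 (375 mg at t=8 h): 375·exp(−0.69315·41) = 0.000 mg/L
Dose 3 (360 mg at t=16 h): 360·exp(−0.69315·33) = 0.000 mg/L
Dose 4 (310 mg at t=24 h): 310·exp(−0.69315·25) = 0.000 mg/L
Dose 5 (185 mg at t=32 h): 185·exp(−0.69315·17) = 0.001 mg/L
Dose 6 (325 mg at t=40 h): 325·exp(−0.69315·9) = 0.635 mg/L
Dose 7 (500 mg at t=48 h): 500·exp(−0.69315·1) = 250.000 mg/L
C(49) = 0.000 + 0.000 + 0.000 + 0.000 + 0.001 + 0.635 + 250.000 = 250.636 mg/L

250.636 mg/L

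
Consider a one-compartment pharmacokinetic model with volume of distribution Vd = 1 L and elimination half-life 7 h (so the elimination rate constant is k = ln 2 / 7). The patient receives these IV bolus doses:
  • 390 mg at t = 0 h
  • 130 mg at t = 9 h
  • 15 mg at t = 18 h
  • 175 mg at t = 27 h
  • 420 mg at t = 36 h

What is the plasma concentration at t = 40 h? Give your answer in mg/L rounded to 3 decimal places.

346.106 mg/L

k = ln 2 / 7 = 0.09902 per h
Dose 1 (390 mg at t=0 h): 390·exp(−0.09902·40) = 7.428 mg/L
Dose 2 (130 mg at t=9 h): 130·exp(−0.09902·31) = 6.037 mg/L
Dose 3 (15 mg at t=18 h): 15·exp(−0.09902·22) = 1.698 mg/L
Dose 4 (175 mg at t=27 h): 175·exp(−0.09902·13) = 48.304 mg/L
Dose 5 (420 mg at t=36 h): 420·exp(−0.09902·4) = 282.639 mg/L
C(40) = 7.428 + 6.037 + 1.698 + 48.304 + 282.639 = 346.106 mg/L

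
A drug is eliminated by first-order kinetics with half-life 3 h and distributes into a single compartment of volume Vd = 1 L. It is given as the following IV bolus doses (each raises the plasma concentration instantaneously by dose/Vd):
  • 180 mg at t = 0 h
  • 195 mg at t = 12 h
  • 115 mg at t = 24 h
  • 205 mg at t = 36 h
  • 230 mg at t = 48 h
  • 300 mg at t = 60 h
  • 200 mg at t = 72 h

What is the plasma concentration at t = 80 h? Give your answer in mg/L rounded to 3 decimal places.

34.601 mg/L

k = ln 2 / 3 = 0.23105 per h
Dose 1 (180 mg at t=0 h): 180·exp(−0.23105·80) = 0.000 mg/L
Dose 2 (195 mg at t=12 h): 195·exp(−0.23105·68) = 0.000 mg/L
Dose 3 (115 mg at t=24 h): 115·exp(−0.23105·56) = 0.000 mg/L
Dose 4 (205 mg at t=36 h): 205·exp(−0.23105·44) = 0.008 mg/L
Dose 5 (230 mg at t=48 h): 230·exp(−0.23105·32) = 0.141 mg/L
Dose 6 (300 mg at t=60 h): 300·exp(−0.23105·20) = 2.953 mg/L
Dose 7 (200 mg at t=72 h): 200·exp(−0.23105·8) = 31.498 mg/L
C(80) = 0.000 + 0.000 + 0.000 + 0.008 + 0.141 + 2.953 + 31.498 = 34.601 mg/L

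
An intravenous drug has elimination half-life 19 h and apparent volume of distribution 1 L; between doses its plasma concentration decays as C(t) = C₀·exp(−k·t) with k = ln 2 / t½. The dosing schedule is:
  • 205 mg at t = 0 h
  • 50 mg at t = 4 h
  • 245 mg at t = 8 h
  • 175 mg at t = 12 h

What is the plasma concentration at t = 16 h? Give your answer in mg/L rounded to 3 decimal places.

480.853 mg/L

k = ln 2 / 19 = 0.03648 per h
Dose 1 (205 mg at t=0 h): 205·exp(−0.03648·16) = 114.355 mg/L
Dose 2 (50 mg at t=4 h): 50·exp(−0.03648·12) = 32.273 mg/L
Dose 3 (245 mg at t=8 h): 245·exp(−0.03648·8) = 182.985 mg/L
Dose 4 (175 mg at t=12 h): 175·exp(−0.03648·4) = 151.239 mg/L
C(16) = 114.355 + 32.273 + 182.985 + 151.239 = 480.853 mg/L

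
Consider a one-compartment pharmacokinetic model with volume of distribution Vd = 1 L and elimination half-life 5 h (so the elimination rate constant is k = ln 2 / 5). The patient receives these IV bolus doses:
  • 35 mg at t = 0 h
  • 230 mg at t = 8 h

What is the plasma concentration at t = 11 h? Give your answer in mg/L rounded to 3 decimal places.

k = ln 2 / 5 = 0.13863 per h
Dose 1 (35 mg at t=0 h): 35·exp(−0.13863·11) = 7.617 mg/L
Dose 2 (230 mg at t=8 h): 230·exp(−0.13863·3) = 151.743 mg/L
C(11) = 7.617 + 151.743 = 159.361 mg/L

159.361 mg/L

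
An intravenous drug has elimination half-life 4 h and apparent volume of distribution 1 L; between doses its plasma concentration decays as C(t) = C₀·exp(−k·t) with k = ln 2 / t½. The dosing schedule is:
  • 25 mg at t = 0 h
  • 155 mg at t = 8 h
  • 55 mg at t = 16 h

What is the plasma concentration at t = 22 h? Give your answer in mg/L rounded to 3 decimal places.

k = ln 2 / 4 = 0.17329 per h
Dose 1 (25 mg at t=0 h): 25·exp(−0.17329·22) = 0.552 mg/L
Dose 2 (155 mg at t=8 h): 155·exp(−0.17329·14) = 13.700 mg/L
Dose 3 (55 mg at t=16 h): 55·exp(−0.17329·6) = 19.445 mg/L
C(22) = 0.552 + 13.700 + 19.445 = 33.698 mg/L

33.698 mg/L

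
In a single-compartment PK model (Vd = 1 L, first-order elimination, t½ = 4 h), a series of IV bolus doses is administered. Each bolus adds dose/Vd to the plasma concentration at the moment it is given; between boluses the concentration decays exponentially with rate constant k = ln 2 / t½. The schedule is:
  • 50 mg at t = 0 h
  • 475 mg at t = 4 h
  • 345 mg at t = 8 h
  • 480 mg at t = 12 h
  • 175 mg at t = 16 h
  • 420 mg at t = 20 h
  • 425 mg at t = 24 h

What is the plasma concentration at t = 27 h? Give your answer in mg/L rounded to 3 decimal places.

k = ln 2 / 4 = 0.17329 per h
Dose 1 (50 mg at t=0 h): 50·exp(−0.17329·27) = 0.465 mg/L
Dose 2 (475 mg at t=4 h): 475·exp(−0.17329·23) = 8.826 mg/L
Dose 3 (345 mg at t=8 h): 345·exp(−0.17329·19) = 12.821 mg/L
Dose 4 (480 mg at t=12 h): 480·exp(−0.17329·15) = 35.676 mg/L
Dose 5 (175 mg at t=16 h): 175·exp(−0.17329·11) = 26.014 mg/L
Dose 6 (420 mg at t=20 h): 420·exp(−0.17329·7) = 124.867 mg/L
Dose 7 (425 mg at t=24 h): 425·exp(−0.17329·3) = 252.707 mg/L
C(27) = 0.465 + 8.826 + 12.821 + 35.676 + 26.014 + 124.867 + 252.707 = 461.375 mg/L

461.375 mg/L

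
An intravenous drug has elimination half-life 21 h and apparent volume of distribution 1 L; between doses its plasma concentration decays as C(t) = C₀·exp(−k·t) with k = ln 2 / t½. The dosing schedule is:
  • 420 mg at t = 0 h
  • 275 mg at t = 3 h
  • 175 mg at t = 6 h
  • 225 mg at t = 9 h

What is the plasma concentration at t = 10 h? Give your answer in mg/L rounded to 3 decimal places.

891.244 mg/L

k = ln 2 / 21 = 0.03301 per h
Dose 1 (420 mg at t=0 h): 420·exp(−0.03301·10) = 301.927 mg/L
Dose 2 (275 mg at t=3 h): 275·exp(−0.03301·7) = 218.268 mg/L
Dose 3 (175 mg at t=6 h): 175·exp(−0.03301·4) = 153.355 mg/L
Dose 4 (225 mg at t=9 h): 225·exp(−0.03301·1) = 217.695 mg/L
C(10) = 301.927 + 218.268 + 153.355 + 217.695 = 891.244 mg/L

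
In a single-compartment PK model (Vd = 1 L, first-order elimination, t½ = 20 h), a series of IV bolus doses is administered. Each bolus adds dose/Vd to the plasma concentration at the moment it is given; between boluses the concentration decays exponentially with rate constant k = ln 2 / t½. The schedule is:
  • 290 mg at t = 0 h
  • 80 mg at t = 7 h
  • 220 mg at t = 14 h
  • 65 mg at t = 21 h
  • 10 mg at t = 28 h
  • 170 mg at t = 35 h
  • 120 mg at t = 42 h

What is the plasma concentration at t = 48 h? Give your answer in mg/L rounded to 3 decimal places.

k = ln 2 / 20 = 0.03466 per h
Dose 1 (290 mg at t=0 h): 290·exp(−0.03466·48) = 54.945 mg/L
Dose 2 (80 mg at t=7 h): 80·exp(−0.03466·41) = 19.319 mg/L
Dose 3 (220 mg at t=14 h): 220·exp(−0.03466·34) = 67.713 mg/L
Dose 4 (65 mg at t=21 h): 65·exp(−0.03466·27) = 25.499 mg/L
Dose 5 (10 mg at t=28 h): 10·exp(−0.03466·20) = 5.000 mg/L
Dose 6 (170 mg at t=35 h): 170·exp(−0.03466·13) = 108.338 mg/L
Dose 7 (120 mg at t=42 h): 120·exp(−0.03466·6) = 97.470 mg/L
C(48) = 54.945 + 19.319 + 67.713 + 25.499 + 5.000 + 108.338 + 97.470 = 378.283 mg/L

378.283 mg/L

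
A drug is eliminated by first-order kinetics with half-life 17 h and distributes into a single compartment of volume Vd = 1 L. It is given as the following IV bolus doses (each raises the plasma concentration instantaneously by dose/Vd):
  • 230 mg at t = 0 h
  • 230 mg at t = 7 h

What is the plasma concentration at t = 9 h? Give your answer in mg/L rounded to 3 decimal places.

k = ln 2 / 17 = 0.04077 per h
Dose 1 (230 mg at t=0 h): 230·exp(−0.04077·9) = 159.353 mg/L
Dose 2 (230 mg at t=7 h): 230·exp(−0.04077·2) = 211.989 mg/L
C(9) = 159.353 + 211.989 = 371.341 mg/L

371.341 mg/L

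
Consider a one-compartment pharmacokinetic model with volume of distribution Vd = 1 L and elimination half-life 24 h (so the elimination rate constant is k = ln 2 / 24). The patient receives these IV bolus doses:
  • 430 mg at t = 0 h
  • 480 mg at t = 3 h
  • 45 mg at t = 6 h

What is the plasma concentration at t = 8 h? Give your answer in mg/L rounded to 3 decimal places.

799.223 mg/L

k = ln 2 / 24 = 0.02888 per h
Dose 1 (430 mg at t=0 h): 430·exp(−0.02888·8) = 341.291 mg/L
Dose 2 (480 mg at t=3 h): 480·exp(−0.02888·5) = 415.458 mg/L
Dose 3 (45 mg at t=6 h): 45·exp(−0.02888·2) = 42.474 mg/L
C(8) = 341.291 + 415.458 + 42.474 = 799.223 mg/L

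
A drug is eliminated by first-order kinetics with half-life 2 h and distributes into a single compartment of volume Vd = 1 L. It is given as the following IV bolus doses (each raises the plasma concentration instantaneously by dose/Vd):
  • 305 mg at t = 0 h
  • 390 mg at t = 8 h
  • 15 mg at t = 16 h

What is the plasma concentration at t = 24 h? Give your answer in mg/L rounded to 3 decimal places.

2.535 mg/L

k = ln 2 / 2 = 0.34657 per h
Dose 1 (305 mg at t=0 h): 305·exp(−0.34657·24) = 0.074 mg/L
Dose 2 (390 mg at t=8 h): 390·exp(−0.34657·16) = 1.523 mg/L
Dose 3 (15 mg at t=16 h): 15·exp(−0.34657·8) = 0.938 mg/L
C(24) = 0.074 + 1.523 + 0.938 = 2.535 mg/L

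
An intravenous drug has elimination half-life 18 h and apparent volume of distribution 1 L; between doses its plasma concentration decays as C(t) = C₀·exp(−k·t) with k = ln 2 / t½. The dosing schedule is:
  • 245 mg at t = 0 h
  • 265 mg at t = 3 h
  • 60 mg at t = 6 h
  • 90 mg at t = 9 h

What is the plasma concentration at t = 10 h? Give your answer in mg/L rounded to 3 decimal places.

k = ln 2 / 18 = 0.03851 per h
Dose 1 (245 mg at t=0 h): 245·exp(−0.03851·10) = 166.697 mg/L
Dose 2 (265 mg at t=3 h): 265·exp(−0.03851·7) = 202.385 mg/L
Dose 3 (60 mg at t=6 h): 60·exp(−0.03851·4) = 51.435 mg/L
Dose 4 (90 mg at t=9 h): 90·exp(−0.03851·1) = 86.600 mg/L
C(10) = 166.697 + 202.385 + 51.435 + 86.600 = 507.117 mg/L

507.117 mg/L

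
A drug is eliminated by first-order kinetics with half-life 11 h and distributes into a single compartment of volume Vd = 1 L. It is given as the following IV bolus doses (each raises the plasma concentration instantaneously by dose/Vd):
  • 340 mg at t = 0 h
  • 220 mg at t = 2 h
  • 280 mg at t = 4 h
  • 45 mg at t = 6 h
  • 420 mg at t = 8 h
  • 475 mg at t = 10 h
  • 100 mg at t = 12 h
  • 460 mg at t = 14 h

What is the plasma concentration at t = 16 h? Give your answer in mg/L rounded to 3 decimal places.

1432.932 mg/L

k = ln 2 / 11 = 0.06301 per h
Dose 1 (340 mg at t=0 h): 340·exp(−0.06301·16) = 124.056 mg/L
Dose 2 (220 mg at t=2 h): 220·exp(−0.06301·14) = 91.053 mg/L
Dose 3 (280 mg at t=4 h): 280·exp(−0.06301·12) = 131.450 mg/L
Dose 4 (45 mg at t=6 h): 45·exp(−0.06301·10) = 23.963 mg/L
Dose 5 (420 mg at t=8 h): 420·exp(−0.06301·8) = 253.699 mg/L
Dose 6 (475 mg at t=10 h): 475·exp(−0.06301·6) = 325.458 mg/L
Dose 7 (100 mg at t=12 h): 100·exp(−0.06301·4) = 77.720 mg/L
Dose 8 (460 mg at t=14 h): 460·exp(−0.06301·2) = 405.532 mg/L
C(16) = 124.056 + 91.053 + 131.450 + 23.963 + 253.699 + 325.458 + 77.720 + 405.532 = 1432.932 mg/L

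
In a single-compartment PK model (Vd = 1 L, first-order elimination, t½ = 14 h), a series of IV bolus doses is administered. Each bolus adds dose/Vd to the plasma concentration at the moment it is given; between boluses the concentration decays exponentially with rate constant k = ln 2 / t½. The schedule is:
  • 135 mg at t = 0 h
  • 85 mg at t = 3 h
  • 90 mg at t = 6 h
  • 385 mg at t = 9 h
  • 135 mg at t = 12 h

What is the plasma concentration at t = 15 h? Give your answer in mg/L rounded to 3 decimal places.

571.223 mg/L

k = ln 2 / 14 = 0.04951 per h
Dose 1 (135 mg at t=0 h): 135·exp(−0.04951·15) = 64.239 mg/L
Dose 2 (85 mg at t=3 h): 85·exp(−0.04951·12) = 46.924 mg/L
Dose 3 (90 mg at t=6 h): 90·exp(−0.04951·9) = 57.640 mg/L
Dose 4 (385 mg at t=9 h): 385·exp(−0.04951·6) = 286.054 mg/L
Dose 5 (135 mg at t=12 h): 135·exp(−0.04951·3) = 116.366 mg/L
C(15) = 64.239 + 46.924 + 57.640 + 286.054 + 116.366 = 571.223 mg/L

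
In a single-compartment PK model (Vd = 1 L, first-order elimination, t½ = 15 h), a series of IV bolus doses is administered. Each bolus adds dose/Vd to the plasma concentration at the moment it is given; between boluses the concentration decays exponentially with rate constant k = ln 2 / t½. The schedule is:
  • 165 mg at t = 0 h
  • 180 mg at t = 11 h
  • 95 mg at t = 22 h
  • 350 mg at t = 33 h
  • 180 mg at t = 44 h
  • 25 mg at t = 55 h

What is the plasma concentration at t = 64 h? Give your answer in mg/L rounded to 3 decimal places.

k = ln 2 / 15 = 0.04621 per h
Dose 1 (165 mg at t=0 h): 165·exp(−0.04621·64) = 8.572 mg/L
Dose 2 (180 mg at t=11 h): 180·exp(−0.04621·53) = 15.547 mg/L
Dose 3 (95 mg at t=22 h): 95·exp(−0.04621·42) = 13.641 mg/L
Dose 4 (350 mg at t=33 h): 350·exp(−0.04621·31) = 83.549 mg/L
Dose 5 (180 mg at t=44 h): 180·exp(−0.04621·20) = 71.433 mg/L
Dose 6 (25 mg at t=55 h): 25·exp(−0.04621·9) = 16.494 mg/L
C(64) = 8.572 + 15.547 + 13.641 + 83.549 + 71.433 + 16.494 = 209.235 mg/L

209.235 mg/L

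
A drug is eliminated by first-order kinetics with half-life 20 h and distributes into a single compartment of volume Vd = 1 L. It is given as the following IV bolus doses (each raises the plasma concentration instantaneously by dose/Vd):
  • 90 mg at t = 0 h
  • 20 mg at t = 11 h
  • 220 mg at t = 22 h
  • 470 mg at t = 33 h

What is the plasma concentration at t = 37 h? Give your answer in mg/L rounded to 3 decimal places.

k = ln 2 / 20 = 0.03466 per h
Dose 1 (90 mg at t=0 h): 90·exp(−0.03466·37) = 24.965 mg/L
Dose 2 (20 mg at t=11 h): 20·exp(−0.03466·26) = 8.123 mg/L
Dose 3 (220 mg at t=22 h): 220·exp(−0.03466·15) = 130.813 mg/L
Dose 4 (470 mg at t=33 h): 470·exp(−0.03466·4) = 409.159 mg/L
C(37) = 24.965 + 8.123 + 130.813 + 409.159 = 573.059 mg/L

573.059 mg/L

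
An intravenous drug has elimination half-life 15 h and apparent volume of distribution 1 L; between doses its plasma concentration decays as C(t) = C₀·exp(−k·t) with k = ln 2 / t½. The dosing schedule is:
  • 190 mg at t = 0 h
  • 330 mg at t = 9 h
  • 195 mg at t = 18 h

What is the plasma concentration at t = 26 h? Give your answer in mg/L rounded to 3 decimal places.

342.314 mg/L

k = ln 2 / 15 = 0.04621 per h
Dose 1 (190 mg at t=0 h): 190·exp(−0.04621·26) = 57.144 mg/L
Dose 2 (330 mg at t=9 h): 330·exp(−0.04621·17) = 150.434 mg/L
Dose 3 (195 mg at t=18 h): 195·exp(−0.04621·8) = 134.737 mg/L
C(26) = 57.144 + 150.434 + 134.737 = 342.314 mg/L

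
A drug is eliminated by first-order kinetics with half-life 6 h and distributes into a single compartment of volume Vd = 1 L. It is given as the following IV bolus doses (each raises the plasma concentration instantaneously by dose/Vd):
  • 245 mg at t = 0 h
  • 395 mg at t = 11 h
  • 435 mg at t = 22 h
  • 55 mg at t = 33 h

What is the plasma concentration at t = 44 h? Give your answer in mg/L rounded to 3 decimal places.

k = ln 2 / 6 = 0.11552 per h
Dose 1 (245 mg at t=0 h): 245·exp(−0.11552·44) = 1.519 mg/L
Dose 2 (395 mg at t=11 h): 395·exp(−0.11552·33) = 8.728 mg/L
Dose 3 (435 mg at t=22 h): 435·exp(−0.11552·22) = 34.254 mg/L
Dose 4 (55 mg at t=33 h): 55·exp(−0.11552·11) = 15.434 mg/L
C(44) = 1.519 + 8.728 + 34.254 + 15.434 = 59.935 mg/L

59.935 mg/L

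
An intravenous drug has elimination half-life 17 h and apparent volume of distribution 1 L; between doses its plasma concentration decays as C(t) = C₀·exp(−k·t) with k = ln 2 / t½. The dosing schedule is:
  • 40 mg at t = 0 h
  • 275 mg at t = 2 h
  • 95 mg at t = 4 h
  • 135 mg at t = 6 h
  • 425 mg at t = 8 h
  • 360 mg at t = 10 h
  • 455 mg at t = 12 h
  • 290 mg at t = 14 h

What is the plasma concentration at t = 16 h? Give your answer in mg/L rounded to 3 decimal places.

1566.663 mg/L

k = ln 2 / 17 = 0.04077 per h
Dose 1 (40 mg at t=0 h): 40·exp(−0.04077·16) = 20.832 mg/L
Dose 2 (275 mg at t=2 h): 275·exp(−0.04077·14) = 155.391 mg/L
Dose 3 (95 mg at t=4 h): 95·exp(−0.04077·12) = 58.241 mg/L
Dose 4 (135 mg at t=6 h): 135·exp(−0.04077·10) = 89.796 mg/L
Dose 5 (425 mg at t=8 h): 425·exp(−0.04077·8) = 306.710 mg/L
Dose 6 (360 mg at t=10 h): 360·exp(−0.04077·6) = 281.875 mg/L
Dose 7 (455 mg at t=12 h): 455·exp(−0.04077·4) = 386.528 mg/L
Dose 8 (290 mg at t=14 h): 290·exp(−0.04077·2) = 267.290 mg/L
C(16) = 20.832 + 155.391 + 58.241 + 89.796 + 306.710 + 281.875 + 386.528 + 267.290 = 1566.663 mg/L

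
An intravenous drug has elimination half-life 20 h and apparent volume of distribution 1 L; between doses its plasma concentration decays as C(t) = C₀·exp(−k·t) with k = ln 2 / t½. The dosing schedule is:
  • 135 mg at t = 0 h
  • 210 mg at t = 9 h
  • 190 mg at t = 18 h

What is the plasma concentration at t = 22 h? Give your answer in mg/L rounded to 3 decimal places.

k = ln 2 / 20 = 0.03466 per h
Dose 1 (135 mg at t=0 h): 135·exp(−0.03466·22) = 62.980 mg/L
Dose 2 (210 mg at t=9 h): 210·exp(−0.03466·13) = 133.829 mg/L
Dose 3 (190 mg at t=18 h): 190·exp(−0.03466·4) = 165.405 mg/L
C(22) = 62.980 + 133.829 + 165.405 = 362.213 mg/L

362.213 mg/L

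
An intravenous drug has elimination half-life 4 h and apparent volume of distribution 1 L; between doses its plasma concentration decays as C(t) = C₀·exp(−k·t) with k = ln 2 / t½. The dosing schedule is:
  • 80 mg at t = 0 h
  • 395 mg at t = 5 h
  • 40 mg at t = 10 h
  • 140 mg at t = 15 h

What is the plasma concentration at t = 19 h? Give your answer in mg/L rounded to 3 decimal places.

k = ln 2 / 4 = 0.17329 per h
Dose 1 (80 mg at t=0 h): 80·exp(−0.17329·19) = 2.973 mg/L
Dose 2 (395 mg at t=5 h): 395·exp(−0.17329·14) = 34.913 mg/L
Dose 3 (40 mg at t=10 h): 40·exp(−0.17329·9) = 8.409 mg/L
Dose 4 (140 mg at t=15 h): 140·exp(−0.17329·4) = 70.000 mg/L
C(19) = 2.973 + 34.913 + 8.409 + 70.000 = 116.295 mg/L

116.295 mg/L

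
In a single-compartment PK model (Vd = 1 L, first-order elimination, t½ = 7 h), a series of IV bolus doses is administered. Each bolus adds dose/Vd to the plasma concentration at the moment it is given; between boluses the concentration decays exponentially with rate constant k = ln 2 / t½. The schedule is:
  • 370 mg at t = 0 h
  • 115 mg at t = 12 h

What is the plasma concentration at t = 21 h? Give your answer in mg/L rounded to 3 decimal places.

k = ln 2 / 7 = 0.09902 per h
Dose 1 (370 mg at t=0 h): 370·exp(−0.09902·21) = 46.250 mg/L
Dose 2 (115 mg at t=12 h): 115·exp(−0.09902·9) = 47.169 mg/L
C(21) = 46.250 + 47.169 = 93.419 mg/L

93.419 mg/L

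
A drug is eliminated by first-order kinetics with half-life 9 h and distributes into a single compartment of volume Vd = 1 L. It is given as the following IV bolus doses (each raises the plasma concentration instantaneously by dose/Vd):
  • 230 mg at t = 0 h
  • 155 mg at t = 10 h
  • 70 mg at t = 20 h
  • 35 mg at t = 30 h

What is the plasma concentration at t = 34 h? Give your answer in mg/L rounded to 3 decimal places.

k = ln 2 / 9 = 0.07702 per h
Dose 1 (230 mg at t=0 h): 230·exp(−0.07702·34) = 16.769 mg/L
Dose 2 (155 mg at t=10 h): 155·exp(−0.07702·24) = 24.411 mg/L
Dose 3 (70 mg at t=20 h): 70·exp(−0.07702·14) = 23.814 mg/L
Dose 4 (35 mg at t=30 h): 35·exp(−0.07702·4) = 25.720 mg/L
C(34) = 16.769 + 24.411 + 23.814 + 25.720 = 90.714 mg/L

90.714 mg/L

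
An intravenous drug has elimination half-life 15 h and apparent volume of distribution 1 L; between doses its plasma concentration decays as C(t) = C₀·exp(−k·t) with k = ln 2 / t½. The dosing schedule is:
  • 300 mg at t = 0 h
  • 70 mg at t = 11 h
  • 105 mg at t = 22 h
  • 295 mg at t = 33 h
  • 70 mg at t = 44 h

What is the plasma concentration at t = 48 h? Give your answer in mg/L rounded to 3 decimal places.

k = ln 2 / 15 = 0.04621 per h
Dose 1 (300 mg at t=0 h): 300·exp(−0.04621·48) = 32.646 mg/L
Dose 2 (70 mg at t=11 h): 70·exp(−0.04621·37) = 12.664 mg/L
Dose 3 (105 mg at t=22 h): 105·exp(−0.04621·26) = 31.579 mg/L
Dose 4 (295 mg at t=33 h): 295·exp(−0.04621·15) = 147.500 mg/L
Dose 5 (70 mg at t=44 h): 70·exp(−0.04621·4) = 58.187 mg/L
C(48) = 32.646 + 12.664 + 31.579 + 147.500 + 58.187 = 282.575 mg/L

282.575 mg/L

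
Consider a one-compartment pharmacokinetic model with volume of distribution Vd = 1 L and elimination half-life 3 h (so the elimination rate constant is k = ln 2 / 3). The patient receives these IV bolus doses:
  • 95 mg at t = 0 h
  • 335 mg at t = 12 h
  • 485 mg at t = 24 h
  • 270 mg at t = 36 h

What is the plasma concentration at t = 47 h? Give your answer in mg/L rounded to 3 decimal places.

23.753 mg/L

k = ln 2 / 3 = 0.23105 per h
Dose 1 (95 mg at t=0 h): 95·exp(−0.23105·47) = 0.002 mg/L
Dose 2 (335 mg at t=12 h): 335·exp(−0.23105·35) = 0.103 mg/L
Dose 3 (485 mg at t=24 h): 485·exp(−0.23105·23) = 2.387 mg/L
Dose 4 (270 mg at t=36 h): 270·exp(−0.23105·11) = 21.261 mg/L
C(47) = 0.002 + 0.103 + 2.387 + 21.261 = 23.753 mg/L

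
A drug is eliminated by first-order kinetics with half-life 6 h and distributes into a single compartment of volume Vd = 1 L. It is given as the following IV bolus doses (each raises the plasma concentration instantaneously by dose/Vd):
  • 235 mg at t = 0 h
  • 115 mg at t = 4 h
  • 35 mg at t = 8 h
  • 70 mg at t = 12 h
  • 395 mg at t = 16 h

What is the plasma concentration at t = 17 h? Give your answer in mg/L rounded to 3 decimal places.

462.151 mg/L

k = ln 2 / 6 = 0.11552 per h
Dose 1 (235 mg at t=0 h): 235·exp(−0.11552·17) = 32.972 mg/L
Dose 2 (115 mg at t=4 h): 115·exp(−0.11552·13) = 25.613 mg/L
Dose 3 (35 mg at t=8 h): 35·exp(−0.11552·9) = 12.374 mg/L
Dose 4 (70 mg at t=12 h): 70·exp(−0.11552·5) = 39.286 mg/L
Dose 5 (395 mg at t=16 h): 395·exp(−0.11552·1) = 351.905 mg/L
C(17) = 32.972 + 25.613 + 12.374 + 39.286 + 351.905 = 462.151 mg/L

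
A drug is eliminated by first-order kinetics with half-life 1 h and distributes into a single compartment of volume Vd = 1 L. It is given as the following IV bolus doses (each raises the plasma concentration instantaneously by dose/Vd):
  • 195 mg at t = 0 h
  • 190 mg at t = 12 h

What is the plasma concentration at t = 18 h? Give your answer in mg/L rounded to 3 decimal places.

k = ln 2 / 1 = 0.69315 per h
Dose 1 (195 mg at t=0 h): 195·exp(−0.69315·18) = 0.001 mg/L
Dose 2 (190 mg at t=12 h): 190·exp(−0.69315·6) = 2.969 mg/L
C(18) = 0.001 + 2.969 = 2.969 mg/L

2.969 mg/L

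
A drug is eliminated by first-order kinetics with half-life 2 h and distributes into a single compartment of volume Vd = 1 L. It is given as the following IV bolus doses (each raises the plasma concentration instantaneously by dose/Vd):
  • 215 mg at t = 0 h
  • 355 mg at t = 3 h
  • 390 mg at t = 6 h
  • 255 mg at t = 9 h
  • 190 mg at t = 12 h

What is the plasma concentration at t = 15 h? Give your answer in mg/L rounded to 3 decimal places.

k = ln 2 / 2 = 0.34657 per h
Dose 1 (215 mg at t=0 h): 215·exp(−0.34657·15) = 1.188 mg/L
Dose 2 (355 mg at t=3 h): 355·exp(−0.34657·12) = 5.547 mg/L
Dose 3 (390 mg at t=6 h): 390·exp(−0.34657·9) = 17.236 mg/L
Dose 4 (255 mg at t=9 h): 255·exp(−0.34657·6) = 31.875 mg/L
Dose 5 (190 mg at t=12 h): 190·exp(−0.34657·3) = 67.175 mg/L
C(15) = 1.188 + 5.547 + 17.236 + 31.875 + 67.175 = 123.020 mg/L

123.020 mg/L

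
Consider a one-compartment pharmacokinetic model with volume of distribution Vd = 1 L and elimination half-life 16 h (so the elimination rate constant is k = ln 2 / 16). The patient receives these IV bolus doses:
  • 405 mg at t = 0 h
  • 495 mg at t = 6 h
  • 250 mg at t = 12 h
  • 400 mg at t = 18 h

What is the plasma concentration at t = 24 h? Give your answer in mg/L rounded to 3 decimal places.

k = ln 2 / 16 = 0.04332 per h
Dose 1 (405 mg at t=0 h): 405·exp(−0.04332·24) = 143.189 mg/L
Dose 2 (495 mg at t=6 h): 495·exp(−0.04332·18) = 226.959 mg/L
Dose 3 (250 mg at t=12 h): 250·exp(−0.04332·12) = 148.651 mg/L
Dose 4 (400 mg at t=18 h): 400·exp(−0.04332·6) = 308.442 mg/L
C(24) = 143.189 + 226.959 + 148.651 + 308.442 = 827.241 mg/L

827.241 mg/L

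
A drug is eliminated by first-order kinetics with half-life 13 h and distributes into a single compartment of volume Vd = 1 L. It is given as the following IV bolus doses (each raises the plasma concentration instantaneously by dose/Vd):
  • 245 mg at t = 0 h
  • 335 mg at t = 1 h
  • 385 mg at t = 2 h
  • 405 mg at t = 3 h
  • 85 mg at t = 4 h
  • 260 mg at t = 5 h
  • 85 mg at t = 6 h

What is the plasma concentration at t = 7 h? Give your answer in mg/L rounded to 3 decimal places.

k = ln 2 / 13 = 0.05332 per h
Dose 1 (245 mg at t=0 h): 245·exp(−0.05332·7) = 168.684 mg/L
Dose 2 (335 mg at t=1 h): 335·exp(−0.05332·6) = 243.281 mg/L
Dose 3 (385 mg at t=2 h): 385·exp(−0.05332·5) = 294.904 mg/L
Dose 4 (405 mg at t=3 h): 405·exp(−0.05332·4) = 327.213 mg/L
Dose 5 (85 mg at t=4 h): 85·exp(−0.05332·3) = 72.435 mg/L
Dose 6 (260 mg at t=5 h): 260·exp(−0.05332·2) = 233.701 mg/L
Dose 7 (85 mg at t=6 h): 85·exp(−0.05332·1) = 80.587 mg/L
C(7) = 168.684 + 243.281 + 294.904 + 327.213 + 72.435 + 233.701 + 80.587 = 1420.804 mg/L

1420.804 mg/L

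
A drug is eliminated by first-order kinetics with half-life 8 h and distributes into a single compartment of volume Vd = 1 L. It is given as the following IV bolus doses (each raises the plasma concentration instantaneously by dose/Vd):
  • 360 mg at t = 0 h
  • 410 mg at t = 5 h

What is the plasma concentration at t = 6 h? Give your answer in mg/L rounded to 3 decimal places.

590.029 mg/L

k = ln 2 / 8 = 0.08664 per h
Dose 1 (360 mg at t=0 h): 360·exp(−0.08664·6) = 214.057 mg/L
Dose 2 (410 mg at t=5 h): 410·exp(−0.08664·1) = 375.972 mg/L
C(6) = 214.057 + 375.972 = 590.029 mg/L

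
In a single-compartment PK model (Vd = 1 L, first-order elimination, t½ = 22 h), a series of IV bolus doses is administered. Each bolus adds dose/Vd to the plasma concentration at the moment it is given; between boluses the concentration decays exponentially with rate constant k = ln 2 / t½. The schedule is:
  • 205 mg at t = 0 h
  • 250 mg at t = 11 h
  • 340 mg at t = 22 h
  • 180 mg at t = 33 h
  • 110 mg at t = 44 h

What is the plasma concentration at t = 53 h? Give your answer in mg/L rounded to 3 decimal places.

k = ln 2 / 22 = 0.03151 per h
Dose 1 (205 mg at t=0 h): 205·exp(−0.03151·53) = 38.596 mg/L
Dose 2 (250 mg at t=11 h): 250·exp(−0.03151·42) = 66.565 mg/L
Dose 3 (340 mg at t=22 h): 340·exp(−0.03151·31) = 128.027 mg/L
Dose 4 (180 mg at t=33 h): 180·exp(−0.03151·20) = 95.854 mg/L
Dose 5 (110 mg at t=44 h): 110·exp(−0.03151·9) = 82.841 mg/L
C(53) = 38.596 + 66.565 + 128.027 + 95.854 + 82.841 = 411.882 mg/L

411.882 mg/L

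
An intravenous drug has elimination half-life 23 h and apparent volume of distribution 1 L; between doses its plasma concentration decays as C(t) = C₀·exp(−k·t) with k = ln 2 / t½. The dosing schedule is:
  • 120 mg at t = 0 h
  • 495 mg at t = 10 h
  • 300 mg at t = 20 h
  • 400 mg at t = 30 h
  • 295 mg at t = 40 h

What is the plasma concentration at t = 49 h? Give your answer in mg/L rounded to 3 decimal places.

755.951 mg/L

k = ln 2 / 23 = 0.03014 per h
Dose 1 (120 mg at t=0 h): 120·exp(−0.03014·49) = 27.407 mg/L
Dose 2 (495 mg at t=10 h): 495·exp(−0.03014·39) = 152.814 mg/L
Dose 3 (300 mg at t=20 h): 300·exp(−0.03014·29) = 125.188 mg/L
Dose 4 (400 mg at t=30 h): 400·exp(−0.03014·19) = 225.623 mg/L
Dose 5 (295 mg at t=40 h): 295·exp(−0.03014·9) = 224.920 mg/L
C(49) = 27.407 + 152.814 + 125.188 + 225.623 + 224.920 = 755.951 mg/L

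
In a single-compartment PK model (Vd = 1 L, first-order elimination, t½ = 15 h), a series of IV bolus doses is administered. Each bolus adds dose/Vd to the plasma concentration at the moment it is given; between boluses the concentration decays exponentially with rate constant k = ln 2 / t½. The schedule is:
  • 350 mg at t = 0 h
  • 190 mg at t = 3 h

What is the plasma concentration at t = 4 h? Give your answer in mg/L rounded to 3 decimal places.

k = ln 2 / 15 = 0.04621 per h
Dose 1 (350 mg at t=0 h): 350·exp(−0.04621·4) = 290.933 mg/L
Dose 2 (190 mg at t=3 h): 190·exp(−0.04621·1) = 181.420 mg/L
C(4) = 290.933 + 181.420 = 472.353 mg/L

472.353 mg/L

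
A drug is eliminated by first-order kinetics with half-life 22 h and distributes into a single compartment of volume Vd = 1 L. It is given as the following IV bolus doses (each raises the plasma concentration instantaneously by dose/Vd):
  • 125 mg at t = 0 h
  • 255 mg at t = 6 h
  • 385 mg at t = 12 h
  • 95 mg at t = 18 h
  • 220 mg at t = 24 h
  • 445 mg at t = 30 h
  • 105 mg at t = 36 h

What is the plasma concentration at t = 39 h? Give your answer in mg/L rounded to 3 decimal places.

908.003 mg/L

k = ln 2 / 22 = 0.03151 per h
Dose 1 (125 mg at t=0 h): 125·exp(−0.03151·39) = 36.582 mg/L
Dose 2 (255 mg at t=6 h): 255·exp(−0.03151·33) = 90.156 mg/L
Dose 3 (385 mg at t=12 h): 385·exp(−0.03151·27) = 164.443 mg/L
Dose 4 (95 mg at t=18 h): 95·exp(−0.03151·21) = 49.020 mg/L
Dose 5 (220 mg at t=24 h): 220·exp(−0.03151·15) = 137.143 mg/L
Dose 6 (445 mg at t=30 h): 445·exp(−0.03151·9) = 335.129 mg/L
Dose 7 (105 mg at t=36 h): 105·exp(−0.03151·3) = 95.530 mg/L
C(39) = 36.582 + 90.156 + 164.443 + 49.020 + 137.143 + 335.129 + 95.530 = 908.003 mg/L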